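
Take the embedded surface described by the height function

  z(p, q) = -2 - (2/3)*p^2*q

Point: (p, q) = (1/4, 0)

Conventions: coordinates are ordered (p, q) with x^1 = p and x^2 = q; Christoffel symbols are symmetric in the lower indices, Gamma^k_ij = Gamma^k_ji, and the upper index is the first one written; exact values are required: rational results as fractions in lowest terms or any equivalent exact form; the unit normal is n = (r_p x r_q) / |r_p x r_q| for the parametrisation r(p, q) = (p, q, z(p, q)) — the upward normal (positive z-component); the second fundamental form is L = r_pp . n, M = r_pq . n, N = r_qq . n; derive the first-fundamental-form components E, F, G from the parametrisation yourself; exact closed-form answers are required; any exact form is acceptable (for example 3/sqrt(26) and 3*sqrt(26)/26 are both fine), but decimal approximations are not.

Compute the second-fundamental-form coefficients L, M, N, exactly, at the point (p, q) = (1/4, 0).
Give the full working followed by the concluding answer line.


z_p = 0, z_q = -1/24, z_pp = 0, z_pq = -1/3, z_qq = 0
E = 1, F = 0, G = 577/576; answer radicand W^2 = 577/576
unnormalised second-form numerators: l = 0, m = -1/3, n = 0; L = l/sqrt(577/576), and similarly M = m/sqrt(W^2), N = n/sqrt(W^2)

Answer: L = 0, M = -8*sqrt(577)/577, N = 0


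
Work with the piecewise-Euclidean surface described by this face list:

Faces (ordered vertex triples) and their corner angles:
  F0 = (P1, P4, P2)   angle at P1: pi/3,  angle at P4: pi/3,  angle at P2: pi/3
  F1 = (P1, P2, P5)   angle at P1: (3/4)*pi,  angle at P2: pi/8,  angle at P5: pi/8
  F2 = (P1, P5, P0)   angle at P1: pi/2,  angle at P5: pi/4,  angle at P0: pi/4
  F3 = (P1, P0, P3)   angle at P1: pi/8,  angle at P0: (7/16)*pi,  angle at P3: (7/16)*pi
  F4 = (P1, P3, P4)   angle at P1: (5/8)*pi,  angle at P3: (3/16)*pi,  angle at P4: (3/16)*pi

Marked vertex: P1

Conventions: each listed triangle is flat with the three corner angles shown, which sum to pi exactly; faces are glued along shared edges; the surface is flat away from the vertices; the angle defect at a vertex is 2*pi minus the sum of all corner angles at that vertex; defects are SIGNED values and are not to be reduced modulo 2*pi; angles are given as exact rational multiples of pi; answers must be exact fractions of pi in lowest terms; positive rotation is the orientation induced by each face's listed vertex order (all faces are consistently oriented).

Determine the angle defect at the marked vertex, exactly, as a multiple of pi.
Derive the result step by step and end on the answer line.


Sum of corner angles at P1: (7/3)*pi
defect = 2*pi - (7/3)*pi

Answer: defect(P1) = -pi/3


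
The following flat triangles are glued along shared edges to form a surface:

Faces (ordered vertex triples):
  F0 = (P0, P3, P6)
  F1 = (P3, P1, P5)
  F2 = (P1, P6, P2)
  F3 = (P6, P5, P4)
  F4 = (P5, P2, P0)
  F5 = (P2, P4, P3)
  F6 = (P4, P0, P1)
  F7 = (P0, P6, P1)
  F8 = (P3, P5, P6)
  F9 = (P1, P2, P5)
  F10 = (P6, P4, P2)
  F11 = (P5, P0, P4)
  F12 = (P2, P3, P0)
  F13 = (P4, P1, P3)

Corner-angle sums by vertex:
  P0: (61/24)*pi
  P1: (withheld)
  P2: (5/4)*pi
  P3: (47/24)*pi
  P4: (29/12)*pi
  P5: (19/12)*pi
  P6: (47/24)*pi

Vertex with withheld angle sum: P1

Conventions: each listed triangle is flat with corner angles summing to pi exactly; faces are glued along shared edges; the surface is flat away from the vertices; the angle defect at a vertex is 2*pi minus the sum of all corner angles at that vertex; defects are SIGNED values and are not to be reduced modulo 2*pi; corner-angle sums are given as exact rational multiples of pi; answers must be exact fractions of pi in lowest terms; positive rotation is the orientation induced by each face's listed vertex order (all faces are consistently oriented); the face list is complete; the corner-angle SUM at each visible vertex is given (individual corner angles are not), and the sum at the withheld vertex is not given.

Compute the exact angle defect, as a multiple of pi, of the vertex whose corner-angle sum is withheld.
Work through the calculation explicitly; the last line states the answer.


V = 7, E = 21, F = 14; chi = V - E + F = 0
Gauss-Bonnet: total defect = 2*pi*chi = 0; visible defects sum to (7/24)*pi

Answer: defect(P1) = (-7/24)*pi


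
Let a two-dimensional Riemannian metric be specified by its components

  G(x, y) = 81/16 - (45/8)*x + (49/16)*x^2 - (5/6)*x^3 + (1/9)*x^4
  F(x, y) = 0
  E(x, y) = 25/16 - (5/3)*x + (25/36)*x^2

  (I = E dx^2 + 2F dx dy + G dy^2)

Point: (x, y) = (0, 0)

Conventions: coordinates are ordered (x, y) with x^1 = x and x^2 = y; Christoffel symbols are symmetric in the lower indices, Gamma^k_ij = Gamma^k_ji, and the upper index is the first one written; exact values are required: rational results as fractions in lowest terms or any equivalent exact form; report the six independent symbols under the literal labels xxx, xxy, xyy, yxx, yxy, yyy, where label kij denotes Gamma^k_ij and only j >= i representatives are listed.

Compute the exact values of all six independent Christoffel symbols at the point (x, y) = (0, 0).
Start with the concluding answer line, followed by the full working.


Answer: Gamma_xxx = -8/15, Gamma_xxy = 0, Gamma_xyy = 9/5, Gamma_yxx = 0, Gamma_yxy = -5/9, Gamma_yyy = 0

E = 25/16, F = 0, G = 81/16 at the point
E_x = -5/3, E_y = 0, F_x = 0, F_y = 0, G_x = -45/8, G_y = 0
EG - F^2 = 2025/256;  g^inv = (256/2025) * [[81/16, 0], [0, 25/16]]
first-kind symbols [ij,l] = (1/2)(d_i g_jl + d_j g_il - d_l g_ij): [xx,x] = E_x/2 = -5/6, [xx,y] = F_x - E_y/2 = 0, [xy,x] = E_y/2 = 0, [xy,y] = G_x/2 = -45/16, [yy,x] = F_y - G_x/2 = 45/16, [yy,y] = G_y/2 = 0
Gamma^x_ij = (G*[ij,x] - F*[ij,y])/(EG - F^2), Gamma^y_ij = (E*[ij,y] - F*[ij,x])/(EG - F^2)


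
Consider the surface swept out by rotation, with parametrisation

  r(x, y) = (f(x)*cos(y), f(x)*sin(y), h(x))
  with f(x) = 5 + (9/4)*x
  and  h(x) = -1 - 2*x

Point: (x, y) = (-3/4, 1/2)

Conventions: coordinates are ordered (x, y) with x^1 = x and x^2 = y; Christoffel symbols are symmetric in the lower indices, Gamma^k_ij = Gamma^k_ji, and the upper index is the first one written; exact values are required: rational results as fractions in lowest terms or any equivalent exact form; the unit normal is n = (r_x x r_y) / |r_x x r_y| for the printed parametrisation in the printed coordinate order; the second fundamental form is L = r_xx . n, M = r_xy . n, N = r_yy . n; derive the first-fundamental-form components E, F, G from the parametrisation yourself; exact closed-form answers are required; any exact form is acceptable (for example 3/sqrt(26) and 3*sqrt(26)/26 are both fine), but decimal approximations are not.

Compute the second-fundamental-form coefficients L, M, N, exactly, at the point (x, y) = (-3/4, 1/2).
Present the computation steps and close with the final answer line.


f = 53/16, f' = 9/4, f'' = 0, h' = -2, h'' = 0
E = 145/16, F = 0, G = 2809/256; answer radicand W^2 = 145/16
unnormalised second-form numerators: l = 0, m = 0, n = -53/8; L = l/sqrt(145/16), and similarly M = m/sqrt(W^2), N = n/sqrt(W^2)

Answer: L = 0, M = 0, N = -53*sqrt(145)/290


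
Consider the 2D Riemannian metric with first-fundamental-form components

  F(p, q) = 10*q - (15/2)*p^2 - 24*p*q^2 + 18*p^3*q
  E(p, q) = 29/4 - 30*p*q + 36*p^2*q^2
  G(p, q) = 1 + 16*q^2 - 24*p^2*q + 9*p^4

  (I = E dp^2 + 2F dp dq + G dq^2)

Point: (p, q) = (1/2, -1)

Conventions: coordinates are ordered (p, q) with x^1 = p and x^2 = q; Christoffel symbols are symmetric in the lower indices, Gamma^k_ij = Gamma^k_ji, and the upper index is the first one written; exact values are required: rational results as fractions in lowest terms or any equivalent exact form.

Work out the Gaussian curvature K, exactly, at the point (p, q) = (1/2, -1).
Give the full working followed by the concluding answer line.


E = 125/4, F = -209/8, G = 377/16, EG - F^2 = 861/16 at the point
E_p = 66, E_q = -33, F_p = -45, F_q = 145/4, G_p = 57/2, G_q = -38
E_qq = 18, F_pq = 123/2, G_pp = 75
Brioschi: K = (det M1 - det M2) / (EG - F^2)^2 with the standard first/second-derivative matrices M1, M2.
M1 = [[-E_qq/2 + F_pq - G_pp/2, E_p/2, F_p - E_q/2], [F_q - G_p/2, E, F], [G_q/2, F, G]] = [[15, 33, -57/2], [22, 125/4, -209/8], [-19, -209/8, 377/16]]; det M1 = -7365/16
M2 = [[0, E_q/2, G_p/2], [E_q/2, E, F], [G_p/2, F, G]] = [[0, -33/2, 57/4], [-33/2, 125/4, -209/8], [57/4, -209/8, 377/16]]; det M2 = -7605/16
det M1 - det M2 = 15; K = 15 / (861/16)^2 = 1280/247107

Answer: K = 1280/247107


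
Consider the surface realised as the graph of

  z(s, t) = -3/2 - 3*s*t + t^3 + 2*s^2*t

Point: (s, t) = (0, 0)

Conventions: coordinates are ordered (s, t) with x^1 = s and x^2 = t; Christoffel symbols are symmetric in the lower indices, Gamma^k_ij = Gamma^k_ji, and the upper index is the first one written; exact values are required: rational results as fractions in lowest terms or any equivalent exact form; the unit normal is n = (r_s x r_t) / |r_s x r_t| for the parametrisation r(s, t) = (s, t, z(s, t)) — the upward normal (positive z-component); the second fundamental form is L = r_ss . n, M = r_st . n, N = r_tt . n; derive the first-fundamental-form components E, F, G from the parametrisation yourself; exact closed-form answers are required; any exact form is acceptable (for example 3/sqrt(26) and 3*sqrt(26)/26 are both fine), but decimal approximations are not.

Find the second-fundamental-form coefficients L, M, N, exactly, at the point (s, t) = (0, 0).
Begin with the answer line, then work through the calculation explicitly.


Answer: L = 0, M = -3, N = 0

z_s = 0, z_t = 0, z_ss = 0, z_st = -3, z_tt = 0
E = 1, F = 0, G = 1; answer radicand W^2 = 1
unnormalised second-form numerators: l = 0, m = -3, n = 0; L = l/sqrt(1), and similarly M = m/sqrt(W^2), N = n/sqrt(W^2)


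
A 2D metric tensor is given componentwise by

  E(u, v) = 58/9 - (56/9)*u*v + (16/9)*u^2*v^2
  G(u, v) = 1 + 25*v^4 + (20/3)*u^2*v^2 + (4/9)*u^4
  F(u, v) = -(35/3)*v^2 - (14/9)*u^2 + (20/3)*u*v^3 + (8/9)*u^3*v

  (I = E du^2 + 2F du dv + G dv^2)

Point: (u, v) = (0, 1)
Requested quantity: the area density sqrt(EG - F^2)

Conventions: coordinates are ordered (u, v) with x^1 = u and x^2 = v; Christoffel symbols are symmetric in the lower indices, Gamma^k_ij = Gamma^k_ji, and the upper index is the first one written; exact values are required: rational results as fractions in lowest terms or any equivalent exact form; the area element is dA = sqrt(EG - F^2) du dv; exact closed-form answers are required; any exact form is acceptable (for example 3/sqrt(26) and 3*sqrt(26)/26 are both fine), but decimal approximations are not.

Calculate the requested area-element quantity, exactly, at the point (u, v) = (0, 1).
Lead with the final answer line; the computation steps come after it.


Answer: sqrt(EG - F^2) = sqrt(283)/3

E = 58/9, F = -35/3, G = 26; EG - F^2 = 283/9


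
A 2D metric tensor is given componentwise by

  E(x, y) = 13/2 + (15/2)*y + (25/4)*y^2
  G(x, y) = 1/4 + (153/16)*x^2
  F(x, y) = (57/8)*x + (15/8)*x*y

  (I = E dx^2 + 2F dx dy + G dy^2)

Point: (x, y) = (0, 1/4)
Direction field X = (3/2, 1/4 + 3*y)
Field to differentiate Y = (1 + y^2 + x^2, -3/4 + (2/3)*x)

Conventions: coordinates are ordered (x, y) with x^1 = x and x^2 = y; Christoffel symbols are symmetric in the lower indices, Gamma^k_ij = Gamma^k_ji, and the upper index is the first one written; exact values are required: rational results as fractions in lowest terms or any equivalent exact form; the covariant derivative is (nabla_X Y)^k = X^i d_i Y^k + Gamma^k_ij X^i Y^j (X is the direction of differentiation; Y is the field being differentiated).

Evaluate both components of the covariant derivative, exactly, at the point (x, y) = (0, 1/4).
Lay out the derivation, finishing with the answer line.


E = 561/64, F = 0, G = 1/4 at the point
E_x = 0, E_y = 85/8, F_x = 243/32, F_y = 0, G_x = 0, G_y = 0
EG - F^2 = 561/256;  g^inv = (256/561) * [[1/4, 0], [0, 561/64]]
first-kind symbols [ij,l] = (1/2)(d_i g_jl + d_j g_il - d_l g_ij): [xx,x] = E_x/2 = 0, [xx,y] = F_x - E_y/2 = 73/32, [xy,x] = E_y/2 = 85/16, [xy,y] = G_x/2 = 0, [yy,x] = F_y - G_x/2 = 0, [yy,y] = G_y/2 = 0
Gamma^x_ij = (G*[ij,x] - F*[ij,y])/(EG - F^2), Gamma^y_ij = (E*[ij,y] - F*[ij,x])/(EG - F^2)
Gamma_xxx = 0, Gamma_xxy = 20/33, Gamma_xyy = 0, Gamma_yxx = 73/8, Gamma_yxy = 0, Gamma_yyy = 0
X = (3/2, 1), Y = (17/16, -3/4) at the point

Answer: (nabla_X Y)^x = 61/132, (nabla_X Y)^y = 3979/256


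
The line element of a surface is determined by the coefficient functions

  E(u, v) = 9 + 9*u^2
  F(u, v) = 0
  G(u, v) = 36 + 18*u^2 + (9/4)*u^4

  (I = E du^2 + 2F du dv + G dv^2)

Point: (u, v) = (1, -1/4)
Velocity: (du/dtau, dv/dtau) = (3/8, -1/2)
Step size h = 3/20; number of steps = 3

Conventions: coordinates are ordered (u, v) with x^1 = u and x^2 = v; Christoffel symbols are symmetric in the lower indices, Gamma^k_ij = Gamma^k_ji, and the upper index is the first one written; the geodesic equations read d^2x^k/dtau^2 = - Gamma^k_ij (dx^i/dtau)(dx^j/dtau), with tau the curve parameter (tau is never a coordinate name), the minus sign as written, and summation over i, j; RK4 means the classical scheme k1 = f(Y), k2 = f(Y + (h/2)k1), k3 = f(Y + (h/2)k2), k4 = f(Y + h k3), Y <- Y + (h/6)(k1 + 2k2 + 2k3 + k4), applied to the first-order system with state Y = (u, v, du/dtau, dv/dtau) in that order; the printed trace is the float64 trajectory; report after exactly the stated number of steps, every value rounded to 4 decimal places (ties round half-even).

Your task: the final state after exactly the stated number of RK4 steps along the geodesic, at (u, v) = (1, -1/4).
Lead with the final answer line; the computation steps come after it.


Answer: u = 1.1897, v = -0.4588, du/dtau = 0.4603, dv/dtau = -0.4262

f(Y) = (du/dtau, dv/dtau, -Gamma^u_ij Y'^i Y'^j, -Gamma^v_ij Y'^i Y'^j) with the Gammas evaluated at the stage position; h = 0.150000; intermediate values shown to 6 dp
step 0: u = 1.0000, v = -0.2500, du/dtau = 0.3750, dv/dtau = -0.5000
step 1:
  k1: at (u, v) = (1.000000, -0.250000), (du/dtau, dv/dtau) = (0.375000, -0.500000); Gamma_uuu = 0.500000, Gamma_uuv = 0.000000, Gamma_uvv = -1.250000, Gamma_vuu = 0.000000, Gamma_vuv = 0.400000, Gamma_vvv = 0.000000; k1 = (0.375000, -0.500000, 0.242188, 0.150000)
  k2: at (u, v) = (1.028125, -0.287500), (du/dtau, dv/dtau) = (0.393164, -0.488750); Gamma_uuu = 0.499808, Gamma_uuv = 0.000000, Gamma_uvv = -1.263774, Gamma_vuu = 0.000000, Gamma_vuv = 0.406611, Gamma_vvv = 0.000000; k2 = (0.393164, -0.488750, 0.224627, 0.156268)
  k3: at (u, v) = (1.029487, -0.286656), (du/dtau, dv/dtau) = (0.391847, -0.488280); Gamma_uuu = 0.499789, Gamma_uuv = 0.000000, Gamma_uvv = -1.264427, Gamma_vuu = 0.000000, Gamma_vuv = 0.406925, Gamma_vvv = 0.000000; k3 = (0.391847, -0.488280, 0.224722, 0.155715)
  k4: at (u, v) = (1.058777, -0.323242), (du/dtau, dv/dtau) = (0.408708, -0.476643); Gamma_uuu = 0.499186, Gamma_uuv = 0.000000, Gamma_uvv = -1.278167, Gamma_vuu = 0.000000, Gamma_vuv = 0.413503, Gamma_vvv = 0.000000; k4 = (0.408708, -0.476643, 0.206999, 0.161107)
  Y <- Y + (h/6)(k1 + 2k2 + 2k3 + k4): u = 1.0588, v = -0.3233, du/dtau = 0.4087, dv/dtau = -0.4766
step 2:
  k1: at (u, v) = (1.058843, -0.323268), (du/dtau, dv/dtau) = (0.408697, -0.476623); Gamma_uuu = 0.499184, Gamma_uuv = 0.000000, Gamma_uvv = -1.278197, Gamma_vuu = 0.000000, Gamma_vuv = 0.413518, Gamma_vvv = 0.000000; k1 = (0.408697, -0.476623, 0.206987, 0.161102)
  k2: at (u, v) = (1.089496, -0.359014), (du/dtau, dv/dtau) = (0.424221, -0.464541); Gamma_uuu = 0.498169, Gamma_uuv = 0.000000, Gamma_uvv = -1.292001, Gamma_vuu = 0.000000, Gamma_vuv = 0.420087, Gamma_vvv = 0.000000; k2 = (0.424221, -0.464541, 0.189159, 0.165571)
  k3: at (u, v) = (1.090660, -0.358108), (du/dtau, dv/dtau) = (0.422884, -0.464205); Gamma_uuu = 0.498123, Gamma_uuv = 0.000000, Gamma_uvv = -1.292515, Gamma_vuu = 0.000000, Gamma_vuv = 0.420330, Gamma_vvv = 0.000000; k3 = (0.422884, -0.464205, 0.189440, 0.165026)
  k4: at (u, v) = (1.122276, -0.392898), (du/dtau, dv/dtau) = (0.437113, -0.451869); Gamma_uuu = 0.496691, Gamma_uuv = 0.000000, Gamma_uvv = -1.306175, Gamma_vuu = 0.000000, Gamma_vuv = 0.426761, Gamma_vvv = 0.000000; k4 = (0.437113, -0.451869, 0.171801, 0.168586)
  Y <- Y + (h/6)(k1 + 2k2 + 2k3 + k4): u = 1.1223, v = -0.3929, du/dtau = 0.4371, dv/dtau = -0.4519
step 3:
  k1: at (u, v) = (1.122344, -0.392917), (du/dtau, dv/dtau) = (0.437097, -0.451851); Gamma_uuu = 0.496688, Gamma_uuv = 0.000000, Gamma_uvv = -1.306204, Gamma_vuu = 0.000000, Gamma_vuv = 0.426775, Gamma_vvv = 0.000000; k1 = (0.437097, -0.451851, 0.171793, 0.168578)
  k2: at (u, v) = (1.155126, -0.426806), (du/dtau, dv/dtau) = (0.449981, -0.439208); Gamma_uuu = 0.494846, Gamma_uuv = 0.000000, Gamma_uvv = -1.319831, Gamma_vuu = 0.000000, Gamma_vuv = 0.433092, Gamma_vvv = 0.000000; k2 = (0.449981, -0.439208, 0.154402, 0.171189)
  k3: at (u, v) = (1.156092, -0.425858), (du/dtau, dv/dtau) = (0.448677, -0.439012); Gamma_uuu = 0.494786, Gamma_uuv = 0.000000, Gamma_uvv = -1.320225, Gamma_vuu = 0.000000, Gamma_vuv = 0.433273, Gamma_vvv = 0.000000; k3 = (0.448677, -0.439012, 0.154843, 0.170688)
  k4: at (u, v) = (1.189645, -0.458769), (du/dtau, dv/dtau) = (0.460323, -0.426248); Gamma_uuu = 0.492555, Gamma_uuv = 0.000000, Gamma_uvv = -1.333654, Gamma_vuu = 0.000000, Gamma_vuv = 0.439368, Gamma_vvv = 0.000000; k4 = (0.460323, -0.426248, 0.137937, 0.172418)
  Y <- Y + (h/6)(k1 + 2k2 + 2k3 + k4): u = 1.1897, v = -0.4588, du/dtau = 0.4603, dv/dtau = -0.4262


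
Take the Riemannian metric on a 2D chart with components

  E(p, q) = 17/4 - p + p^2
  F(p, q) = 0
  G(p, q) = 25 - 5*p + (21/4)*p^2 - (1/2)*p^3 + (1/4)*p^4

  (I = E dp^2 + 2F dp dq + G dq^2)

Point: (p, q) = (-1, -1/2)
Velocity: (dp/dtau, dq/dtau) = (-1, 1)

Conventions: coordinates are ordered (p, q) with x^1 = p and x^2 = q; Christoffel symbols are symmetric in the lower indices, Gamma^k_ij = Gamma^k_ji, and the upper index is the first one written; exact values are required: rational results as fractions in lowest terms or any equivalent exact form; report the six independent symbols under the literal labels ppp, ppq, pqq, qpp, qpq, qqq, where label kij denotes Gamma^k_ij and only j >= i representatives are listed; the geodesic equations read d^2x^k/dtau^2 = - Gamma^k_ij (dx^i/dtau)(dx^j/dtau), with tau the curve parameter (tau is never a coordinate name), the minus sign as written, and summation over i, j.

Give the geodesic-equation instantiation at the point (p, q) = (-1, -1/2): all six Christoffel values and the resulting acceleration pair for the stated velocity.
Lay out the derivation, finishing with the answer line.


E = 25/4, F = 0, G = 36 at the point
E_p = -3, E_q = 0, F_p = 0, F_q = 0, G_p = -18, G_q = 0
EG - F^2 = 225;  g^inv = (1/225) * [[36, 0], [0, 25/4]]
first-kind symbols [ij,l] = (1/2)(d_i g_jl + d_j g_il - d_l g_ij): [pp,p] = E_p/2 = -3/2, [pp,q] = F_p - E_q/2 = 0, [pq,p] = E_q/2 = 0, [pq,q] = G_p/2 = -9, [qq,p] = F_q - G_p/2 = 9, [qq,q] = G_q/2 = 0
Gamma^p_ij = (G*[ij,p] - F*[ij,q])/(EG - F^2), Gamma^q_ij = (E*[ij,q] - F*[ij,p])/(EG - F^2)
Gamma_ppp = -6/25, Gamma_ppq = 0, Gamma_pqq = 36/25, Gamma_qpp = 0, Gamma_qpq = -1/4, Gamma_qqq = 0
d^2p/dtau^2 = -(Gamma_ppp*(-1)^2 + 2*Gamma_ppq*(-1)*(1) + Gamma_pqq*(1)^2) = -6/5
d^2q/dtau^2 = -(Gamma_qpp*(-1)^2 + 2*Gamma_qpq*(-1)*(1) + Gamma_qqq*(1)^2) = -1/2

Answer: Gamma_ppp = -6/25, Gamma_ppq = 0, Gamma_pqq = 36/25, Gamma_qpp = 0, Gamma_qpq = -1/4, Gamma_qqq = 0; accelerations (d^2p/dtau^2, d^2q/dtau^2) = (-6/5, -1/2)


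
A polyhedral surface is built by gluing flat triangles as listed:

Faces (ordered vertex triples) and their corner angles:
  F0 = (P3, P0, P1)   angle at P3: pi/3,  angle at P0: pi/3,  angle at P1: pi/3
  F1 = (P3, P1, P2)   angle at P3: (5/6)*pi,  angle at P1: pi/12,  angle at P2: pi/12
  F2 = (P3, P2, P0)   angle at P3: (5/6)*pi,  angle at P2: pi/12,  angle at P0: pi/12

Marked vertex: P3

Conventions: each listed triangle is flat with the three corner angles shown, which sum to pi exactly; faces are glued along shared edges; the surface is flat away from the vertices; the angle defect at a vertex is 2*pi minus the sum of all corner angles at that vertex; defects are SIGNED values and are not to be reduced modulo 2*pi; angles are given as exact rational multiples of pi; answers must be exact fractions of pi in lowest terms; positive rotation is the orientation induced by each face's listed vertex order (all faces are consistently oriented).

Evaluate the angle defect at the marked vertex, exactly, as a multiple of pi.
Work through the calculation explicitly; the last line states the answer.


Sum of corner angles at P3: 2*pi
defect = 2*pi - 2*pi

Answer: defect(P3) = 0


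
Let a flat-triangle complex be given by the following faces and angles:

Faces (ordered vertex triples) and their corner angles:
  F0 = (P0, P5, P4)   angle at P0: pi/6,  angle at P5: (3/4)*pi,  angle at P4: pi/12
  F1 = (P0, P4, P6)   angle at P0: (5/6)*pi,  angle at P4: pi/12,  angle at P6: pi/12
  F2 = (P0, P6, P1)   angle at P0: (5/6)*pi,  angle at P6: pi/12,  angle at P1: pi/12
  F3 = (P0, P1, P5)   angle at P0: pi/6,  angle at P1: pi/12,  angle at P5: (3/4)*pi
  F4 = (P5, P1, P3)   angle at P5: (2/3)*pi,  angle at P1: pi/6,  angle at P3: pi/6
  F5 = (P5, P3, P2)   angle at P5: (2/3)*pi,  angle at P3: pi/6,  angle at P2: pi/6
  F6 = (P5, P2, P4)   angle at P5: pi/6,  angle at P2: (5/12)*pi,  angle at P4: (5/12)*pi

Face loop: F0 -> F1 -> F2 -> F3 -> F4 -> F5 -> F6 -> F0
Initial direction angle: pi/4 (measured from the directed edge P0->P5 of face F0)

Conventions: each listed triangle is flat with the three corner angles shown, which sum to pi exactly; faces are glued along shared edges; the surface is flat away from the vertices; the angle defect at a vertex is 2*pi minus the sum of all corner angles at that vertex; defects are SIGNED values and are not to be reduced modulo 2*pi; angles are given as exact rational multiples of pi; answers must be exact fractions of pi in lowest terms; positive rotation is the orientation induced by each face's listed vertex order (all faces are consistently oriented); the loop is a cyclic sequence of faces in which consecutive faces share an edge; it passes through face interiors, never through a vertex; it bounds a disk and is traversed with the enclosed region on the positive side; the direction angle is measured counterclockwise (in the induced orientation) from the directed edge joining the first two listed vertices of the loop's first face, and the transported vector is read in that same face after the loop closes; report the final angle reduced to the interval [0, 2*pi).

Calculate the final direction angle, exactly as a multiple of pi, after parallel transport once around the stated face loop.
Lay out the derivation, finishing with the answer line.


enclosed vertex P0: corner angles sum to 2*pi, defect = 2*pi - 2*pi = 0
enclosed vertex P5: corner angles sum to 3*pi, defect = 2*pi - 3*pi = -pi
the final direction is the initial angle plus the enclosed defects, taken mod 2*pi in the induced orientation
final angle = pi/4 - pi = (5/4)*pi (mod 2*pi)

Answer: final direction angle = (5/4)*pi


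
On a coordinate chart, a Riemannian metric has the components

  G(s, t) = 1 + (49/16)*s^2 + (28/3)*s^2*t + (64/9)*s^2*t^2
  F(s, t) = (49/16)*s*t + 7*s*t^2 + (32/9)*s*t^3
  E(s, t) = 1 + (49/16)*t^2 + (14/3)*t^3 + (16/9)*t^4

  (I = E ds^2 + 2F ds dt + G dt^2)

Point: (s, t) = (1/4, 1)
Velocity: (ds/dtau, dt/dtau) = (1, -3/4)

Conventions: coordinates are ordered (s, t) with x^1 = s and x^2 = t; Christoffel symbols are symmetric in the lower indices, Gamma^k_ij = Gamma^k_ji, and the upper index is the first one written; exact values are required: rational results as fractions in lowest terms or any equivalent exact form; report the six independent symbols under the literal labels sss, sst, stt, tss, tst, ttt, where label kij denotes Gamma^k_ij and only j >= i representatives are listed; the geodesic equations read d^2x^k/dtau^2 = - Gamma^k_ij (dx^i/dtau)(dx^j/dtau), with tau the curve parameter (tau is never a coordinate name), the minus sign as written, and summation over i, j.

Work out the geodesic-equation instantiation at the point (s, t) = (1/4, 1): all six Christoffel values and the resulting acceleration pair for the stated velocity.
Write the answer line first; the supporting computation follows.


Answer: Gamma_sss = 0, Gamma_sst = 31376/27017, Gamma_stt = 4736/27017, Gamma_tss = 0, Gamma_tst = 11236/27017, Gamma_ttt = 1696/27017; accelerations (d^2s/dtau^2, d^2t/dtau^2) = (44400/27017, 15900/27017)

E = 1513/144, F = 1961/576, G = 5113/2304 at the point
E_s = 0, E_t = 1961/72, F_s = 1961/144, F_t = 1331/192, G_s = 2809/288, G_t = 53/36
EG - F^2 = 27017/2304;  g^inv = (2304/27017) * [[5113/2304, -1961/576], [-1961/576, 1513/144]]
first-kind symbols [ij,l] = (1/2)(d_i g_jl + d_j g_il - d_l g_ij): [ss,s] = E_s/2 = 0, [ss,t] = F_s - E_t/2 = 0, [st,s] = E_t/2 = 1961/144, [st,t] = G_s/2 = 2809/576, [tt,s] = F_t - G_s/2 = 37/18, [tt,t] = G_t/2 = 53/72
Gamma^s_ij = (G*[ij,s] - F*[ij,t])/(EG - F^2), Gamma^t_ij = (E*[ij,t] - F*[ij,s])/(EG - F^2)
Gamma_sss = 0, Gamma_sst = 31376/27017, Gamma_stt = 4736/27017, Gamma_tss = 0, Gamma_tst = 11236/27017, Gamma_ttt = 1696/27017
d^2s/dtau^2 = -(Gamma_sss*(1)^2 + 2*Gamma_sst*(1)*(-3/4) + Gamma_stt*(-3/4)^2) = 44400/27017
d^2t/dtau^2 = -(Gamma_tss*(1)^2 + 2*Gamma_tst*(1)*(-3/4) + Gamma_ttt*(-3/4)^2) = 15900/27017


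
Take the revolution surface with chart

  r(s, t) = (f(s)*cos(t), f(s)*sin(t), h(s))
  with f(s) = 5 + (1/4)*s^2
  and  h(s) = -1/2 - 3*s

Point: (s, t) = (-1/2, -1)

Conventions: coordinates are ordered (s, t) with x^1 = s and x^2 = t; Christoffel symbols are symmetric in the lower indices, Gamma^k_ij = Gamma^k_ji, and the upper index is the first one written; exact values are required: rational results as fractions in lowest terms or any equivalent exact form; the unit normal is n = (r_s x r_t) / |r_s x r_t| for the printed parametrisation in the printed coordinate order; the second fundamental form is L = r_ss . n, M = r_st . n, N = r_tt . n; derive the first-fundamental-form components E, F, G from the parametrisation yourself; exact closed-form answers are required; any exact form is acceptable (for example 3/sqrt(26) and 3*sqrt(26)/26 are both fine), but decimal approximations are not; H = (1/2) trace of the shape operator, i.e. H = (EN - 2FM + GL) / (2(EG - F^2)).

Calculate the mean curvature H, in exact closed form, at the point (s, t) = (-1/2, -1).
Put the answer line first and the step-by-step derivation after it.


Answer: H = -3344*sqrt(145)/567675

f = 81/16, f' = -1/4, f'' = 1/2, h' = -3, h'' = 0
E = 145/16, F = 0, G = 6561/256; answer radicand W^2 = 145/16
unnormalised second-form numerators: l = 3/2, m = 0, n = -243/16; L = l/sqrt(145/16), and similarly M = m/sqrt(W^2), N = n/sqrt(W^2)
H = (E*n - 2*F*m + G*l) / (2*(EG - F^2)*sqrt(W^2)); E*n - 2*F*m + G*l = -50787/512, EG - F^2 = 951345/4096, so H = (-836/3915)/sqrt(145/16)


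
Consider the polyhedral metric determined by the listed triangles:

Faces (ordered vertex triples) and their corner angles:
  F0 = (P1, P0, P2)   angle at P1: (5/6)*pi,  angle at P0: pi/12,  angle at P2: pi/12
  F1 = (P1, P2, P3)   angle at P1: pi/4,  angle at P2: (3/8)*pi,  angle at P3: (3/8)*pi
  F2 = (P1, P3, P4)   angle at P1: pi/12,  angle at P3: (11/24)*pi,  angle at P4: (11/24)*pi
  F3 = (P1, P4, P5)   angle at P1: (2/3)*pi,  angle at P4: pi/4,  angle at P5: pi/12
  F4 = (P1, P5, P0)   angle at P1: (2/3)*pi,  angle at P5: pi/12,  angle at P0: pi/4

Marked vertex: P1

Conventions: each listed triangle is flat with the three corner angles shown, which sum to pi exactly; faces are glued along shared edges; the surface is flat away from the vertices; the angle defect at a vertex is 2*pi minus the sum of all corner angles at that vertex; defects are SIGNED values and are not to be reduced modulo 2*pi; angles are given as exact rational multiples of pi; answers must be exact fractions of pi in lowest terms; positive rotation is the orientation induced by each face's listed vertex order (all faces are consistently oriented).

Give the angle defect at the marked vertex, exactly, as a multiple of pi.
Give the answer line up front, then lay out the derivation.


Answer: defect(P1) = -pi/2

Sum of corner angles at P1: (5/2)*pi
defect = 2*pi - (5/2)*pi


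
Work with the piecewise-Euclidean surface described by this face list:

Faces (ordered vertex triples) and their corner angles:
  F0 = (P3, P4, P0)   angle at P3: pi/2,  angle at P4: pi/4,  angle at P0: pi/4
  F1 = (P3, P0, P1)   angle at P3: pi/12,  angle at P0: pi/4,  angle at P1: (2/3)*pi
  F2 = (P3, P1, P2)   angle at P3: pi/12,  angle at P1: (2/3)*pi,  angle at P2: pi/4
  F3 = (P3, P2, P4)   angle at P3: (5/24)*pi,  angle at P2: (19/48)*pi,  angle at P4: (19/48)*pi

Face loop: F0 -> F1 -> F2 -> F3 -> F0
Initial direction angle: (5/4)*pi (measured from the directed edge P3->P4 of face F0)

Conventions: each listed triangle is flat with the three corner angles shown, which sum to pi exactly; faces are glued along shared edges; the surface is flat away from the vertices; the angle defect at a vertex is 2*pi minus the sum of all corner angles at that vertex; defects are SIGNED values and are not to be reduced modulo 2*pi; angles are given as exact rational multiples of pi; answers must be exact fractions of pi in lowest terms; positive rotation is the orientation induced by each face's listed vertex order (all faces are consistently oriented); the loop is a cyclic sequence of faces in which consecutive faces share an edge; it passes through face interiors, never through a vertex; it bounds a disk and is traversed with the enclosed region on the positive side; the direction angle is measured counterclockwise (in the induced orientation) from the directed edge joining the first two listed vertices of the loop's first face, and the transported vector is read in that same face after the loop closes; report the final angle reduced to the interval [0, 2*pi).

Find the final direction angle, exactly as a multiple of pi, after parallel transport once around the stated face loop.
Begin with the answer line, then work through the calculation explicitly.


Answer: final direction angle = (3/8)*pi

enclosed vertex P3: corner angles sum to (7/8)*pi, defect = 2*pi - (7/8)*pi = (9/8)*pi
transport around the loop rotates by the sum of enclosed defects; add to the initial angle mod 2*pi
final angle = (5/4)*pi + (9/8)*pi = (3/8)*pi (mod 2*pi)


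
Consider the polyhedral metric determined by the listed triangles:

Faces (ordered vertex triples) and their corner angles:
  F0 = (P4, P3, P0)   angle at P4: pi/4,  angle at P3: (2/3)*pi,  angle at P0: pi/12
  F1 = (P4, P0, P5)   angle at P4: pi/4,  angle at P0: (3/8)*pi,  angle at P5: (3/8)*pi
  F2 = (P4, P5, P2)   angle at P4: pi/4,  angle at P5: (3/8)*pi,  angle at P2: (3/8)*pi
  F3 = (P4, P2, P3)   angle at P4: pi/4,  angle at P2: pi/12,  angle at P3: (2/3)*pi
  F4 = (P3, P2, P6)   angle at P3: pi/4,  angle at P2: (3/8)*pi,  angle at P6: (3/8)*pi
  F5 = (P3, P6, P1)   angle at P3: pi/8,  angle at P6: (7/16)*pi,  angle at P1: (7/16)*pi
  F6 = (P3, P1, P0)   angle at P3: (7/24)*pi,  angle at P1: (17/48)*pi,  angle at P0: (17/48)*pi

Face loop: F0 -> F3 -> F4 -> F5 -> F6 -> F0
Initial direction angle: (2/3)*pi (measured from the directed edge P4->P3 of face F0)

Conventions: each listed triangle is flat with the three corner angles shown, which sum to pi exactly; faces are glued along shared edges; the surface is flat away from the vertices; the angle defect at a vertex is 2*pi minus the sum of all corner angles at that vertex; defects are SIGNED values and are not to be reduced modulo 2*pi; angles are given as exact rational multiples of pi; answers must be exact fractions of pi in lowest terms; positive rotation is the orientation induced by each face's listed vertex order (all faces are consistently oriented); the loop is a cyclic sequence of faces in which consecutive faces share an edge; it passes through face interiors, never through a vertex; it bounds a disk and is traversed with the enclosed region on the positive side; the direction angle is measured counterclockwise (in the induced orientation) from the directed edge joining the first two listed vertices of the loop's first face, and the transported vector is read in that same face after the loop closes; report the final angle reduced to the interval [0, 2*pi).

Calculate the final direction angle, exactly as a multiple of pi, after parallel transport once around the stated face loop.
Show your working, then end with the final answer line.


enclosed vertex P3: corner angles sum to 2*pi, defect = 2*pi - 2*pi = 0
holonomy = initial angle + sum of enclosed defects (mod 2*pi), positive in the induced orientation
final angle = (2/3)*pi + 0 = (2/3)*pi (mod 2*pi)

Answer: final direction angle = (2/3)*pi


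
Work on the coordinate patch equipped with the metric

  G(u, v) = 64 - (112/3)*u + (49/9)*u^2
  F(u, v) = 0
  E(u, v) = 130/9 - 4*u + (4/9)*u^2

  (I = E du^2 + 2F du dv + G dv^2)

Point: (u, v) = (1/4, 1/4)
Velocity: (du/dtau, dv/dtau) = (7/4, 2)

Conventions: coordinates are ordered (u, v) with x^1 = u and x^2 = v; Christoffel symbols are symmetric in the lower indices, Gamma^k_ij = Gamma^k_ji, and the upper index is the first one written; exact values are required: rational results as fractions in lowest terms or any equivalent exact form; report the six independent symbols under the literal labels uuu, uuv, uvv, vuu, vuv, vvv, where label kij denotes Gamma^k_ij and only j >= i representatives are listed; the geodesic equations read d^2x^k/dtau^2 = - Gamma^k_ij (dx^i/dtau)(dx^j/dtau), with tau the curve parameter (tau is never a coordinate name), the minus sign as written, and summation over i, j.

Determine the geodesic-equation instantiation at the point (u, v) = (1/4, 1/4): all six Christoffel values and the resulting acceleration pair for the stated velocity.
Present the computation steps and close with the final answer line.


E = 485/36, F = 0, G = 7921/144 at the point
E_u = -34/9, E_v = 0, F_u = 0, F_v = 0, G_u = -623/18, G_v = 0
EG - F^2 = 3841685/5184;  g^inv = (5184/3841685) * [[7921/144, 0], [0, 485/36]]
first-kind symbols [ij,l] = (1/2)(d_i g_jl + d_j g_il - d_l g_ij): [uu,u] = E_u/2 = -17/9, [uu,v] = F_u - E_v/2 = 0, [uv,u] = E_v/2 = 0, [uv,v] = G_u/2 = -623/36, [vv,u] = F_v - G_u/2 = 623/36, [vv,v] = G_v/2 = 0
Gamma^u_ij = (G*[ij,u] - F*[ij,v])/(EG - F^2), Gamma^v_ij = (E*[ij,v] - F*[ij,u])/(EG - F^2)
Gamma_uuu = -68/485, Gamma_uuv = 0, Gamma_uvv = 623/485, Gamma_vuu = 0, Gamma_vuv = -28/89, Gamma_vvv = 0
d^2u/dtau^2 = -(Gamma_uuu*(7/4)^2 + 2*Gamma_uuv*(7/4)*(2) + Gamma_uvv*(2)^2) = -1827/388
d^2v/dtau^2 = -(Gamma_vuu*(7/4)^2 + 2*Gamma_vuv*(7/4)*(2) + Gamma_vvv*(2)^2) = 196/89

Answer: Gamma_uuu = -68/485, Gamma_uuv = 0, Gamma_uvv = 623/485, Gamma_vuu = 0, Gamma_vuv = -28/89, Gamma_vvv = 0; accelerations (d^2u/dtau^2, d^2v/dtau^2) = (-1827/388, 196/89)


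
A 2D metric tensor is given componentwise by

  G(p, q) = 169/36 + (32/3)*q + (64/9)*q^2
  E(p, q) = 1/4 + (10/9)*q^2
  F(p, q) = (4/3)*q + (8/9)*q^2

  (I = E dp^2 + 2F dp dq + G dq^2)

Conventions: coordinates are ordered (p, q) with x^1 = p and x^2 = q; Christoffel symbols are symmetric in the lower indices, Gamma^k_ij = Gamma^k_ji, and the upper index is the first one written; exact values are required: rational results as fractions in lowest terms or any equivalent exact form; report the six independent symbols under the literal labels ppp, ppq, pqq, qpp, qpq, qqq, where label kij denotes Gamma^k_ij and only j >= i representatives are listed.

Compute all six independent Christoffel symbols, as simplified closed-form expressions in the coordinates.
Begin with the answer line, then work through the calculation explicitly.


Answer: Gamma_ppp = (1280*q^3 + 1920*q^2)/(9216*q^4 + 12288*q^3 + 6760*q^2 + 3456*q + 1521), Gamma_ppq = (10240*q^3 + 15360*q^2 + 6760*q)/(9216*q^4 + 12288*q^3 + 6760*q^2 + 3456*q + 1521), Gamma_pqq = (8192*q^3 + 18432*q^2 + 20032*q + 8112)/(9216*q^4 + 12288*q^3 + 6760*q^2 + 3456*q + 1521), Gamma_qpp = (-1600*q^3 - 360*q)/(9216*q^4 + 12288*q^3 + 6760*q^2 + 3456*q + 1521), Gamma_qpq = (-1280*q^3 - 1920*q^2)/(9216*q^4 + 12288*q^3 + 6760*q^2 + 3456*q + 1521), Gamma_qqq = (8192*q^3 + 3072*q^2 + 1728)/(9216*q^4 + 12288*q^3 + 6760*q^2 + 3456*q + 1521)

E = 1/4 + (10/9)*q^2; F = (4/3)*q + (8/9)*q^2; G = 169/36 + (32/3)*q + (64/9)*q^2
Gamma^k_ij = (1/2) g^{kl} (d_i g_jl + d_j g_il - d_l g_ij), with g^inv = (1/(EG-F^2)) [[G, -F], [-F, E]]
first partials: E_p = 0, E_q = (20/9)*q, F_p = 0, F_q = 4/3 + (16/9)*q, G_p = 0, G_q = 32/3 + (128/9)*q
D = EG - F^2 = 169/144 + (8/3)*q + (845/162)*q^2 + (256/27)*q^3 + (64/9)*q^4
expanded: Gamma^p_pp = (G E_p - 2F F_p + F E_q)/(2D), Gamma^p_pq = (G E_q - F G_p)/(2D), Gamma^p_qq = (2G F_q - G G_p - F G_q)/(2D), Gamma^q_pp = (2E F_p - E E_q - F E_p)/(2D), Gamma^q_pq = (E G_p - F E_q)/(2D), Gamma^q_qq = (E G_q - 2F F_q + F G_p)/(2D); substitute and cancel common factors


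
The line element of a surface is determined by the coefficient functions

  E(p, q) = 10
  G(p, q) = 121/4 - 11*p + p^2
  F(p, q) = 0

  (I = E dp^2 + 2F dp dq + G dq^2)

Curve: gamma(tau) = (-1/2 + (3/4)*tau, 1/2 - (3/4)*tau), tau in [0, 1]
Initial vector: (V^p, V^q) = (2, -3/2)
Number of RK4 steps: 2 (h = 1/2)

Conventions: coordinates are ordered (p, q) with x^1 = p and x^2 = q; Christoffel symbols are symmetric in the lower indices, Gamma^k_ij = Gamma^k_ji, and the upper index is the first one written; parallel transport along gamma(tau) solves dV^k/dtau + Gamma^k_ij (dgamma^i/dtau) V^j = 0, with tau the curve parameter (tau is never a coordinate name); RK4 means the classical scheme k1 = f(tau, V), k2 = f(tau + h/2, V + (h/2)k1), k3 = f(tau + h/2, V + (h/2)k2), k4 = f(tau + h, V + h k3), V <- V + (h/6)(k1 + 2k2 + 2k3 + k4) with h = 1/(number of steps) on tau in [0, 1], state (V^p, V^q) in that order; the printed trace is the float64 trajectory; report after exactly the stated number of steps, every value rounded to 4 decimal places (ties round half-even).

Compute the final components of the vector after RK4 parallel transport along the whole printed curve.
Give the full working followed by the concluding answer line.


gamma'(tau) = (3/4, -3/4); f(tau, V)^k = -Gamma^k_ij(gamma(tau)) gamma'^i(tau) V^j; h = 1/2; intermediate values shown to 6 dp
curve data and Christoffel symbols at the stage parameters:
  tau = 0.000000: gamma = (-0.500000, 0.500000), gamma' = (0.750000, -0.750000); Gamma_ppp = 0.000000, Gamma_ppq = 0.000000, Gamma_pqq = 0.600000, Gamma_qpp = 0.000000, Gamma_qpq = -0.166667, Gamma_qqq = 0.000000
  tau = 0.250000: gamma = (-0.312500, 0.312500), gamma' = (0.750000, -0.750000); Gamma_ppp = 0.000000, Gamma_ppq = 0.000000, Gamma_pqq = 0.581250, Gamma_qpp = 0.000000, Gamma_qpq = -0.172043, Gamma_qqq = 0.000000
  tau = 0.500000: gamma = (-0.125000, 0.125000), gamma' = (0.750000, -0.750000); Gamma_ppp = 0.000000, Gamma_ppq = 0.000000, Gamma_pqq = 0.562500, Gamma_qpp = 0.000000, Gamma_qpq = -0.177778, Gamma_qqq = 0.000000
  tau = 0.750000: gamma = (0.062500, -0.062500), gamma' = (0.750000, -0.750000); Gamma_ppp = 0.000000, Gamma_ppq = 0.000000, Gamma_pqq = 0.543750, Gamma_qpp = 0.000000, Gamma_qpq = -0.183908, Gamma_qqq = 0.000000
  tau = 1.000000: gamma = (0.250000, -0.250000), gamma' = (0.750000, -0.750000); Gamma_ppp = 0.000000, Gamma_ppq = 0.000000, Gamma_pqq = 0.525000, Gamma_qpp = 0.000000, Gamma_qpq = -0.190476, Gamma_qqq = 0.000000
step 0: V^p = 2.0000, V^q = -1.5000
step 1: k1 = (-0.675000, -0.437500), k2 = (-0.701587, -0.443952), k3 = (-0.702290, -0.443302), k4 = (-0.726322, -0.449401); V <- V + (h/6)(k1 + 2k2 + 2k3 + k4): V^p = 1.6492, V^q = -1.7218
step 2: k1 = (-0.726378, -0.449470), k2 = (-0.747990, -0.455421), k3 = (-0.748597, -0.454881), k4 = (-0.767507, -0.460596); V <- V + (h/6)(k1 + 2k2 + 2k3 + k4): V^p = 1.2753, V^q = -1.9493

Answer: V^p = 1.2753, V^q = -1.9493


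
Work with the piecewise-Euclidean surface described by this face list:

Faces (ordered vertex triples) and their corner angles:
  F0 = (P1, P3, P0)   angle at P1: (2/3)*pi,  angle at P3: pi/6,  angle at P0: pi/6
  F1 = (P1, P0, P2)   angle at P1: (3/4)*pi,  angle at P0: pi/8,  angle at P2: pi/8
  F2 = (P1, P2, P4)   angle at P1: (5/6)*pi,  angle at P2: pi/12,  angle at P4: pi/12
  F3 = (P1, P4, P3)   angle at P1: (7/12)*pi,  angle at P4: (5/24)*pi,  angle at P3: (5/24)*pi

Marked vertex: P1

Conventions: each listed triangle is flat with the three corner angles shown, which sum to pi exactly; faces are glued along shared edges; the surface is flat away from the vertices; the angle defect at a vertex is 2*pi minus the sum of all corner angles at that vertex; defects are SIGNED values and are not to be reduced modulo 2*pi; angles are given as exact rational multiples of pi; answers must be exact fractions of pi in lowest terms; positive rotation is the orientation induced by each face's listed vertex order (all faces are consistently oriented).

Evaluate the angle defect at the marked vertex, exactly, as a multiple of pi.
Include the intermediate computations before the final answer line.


Sum of corner angles at P1: (17/6)*pi
defect = 2*pi - (17/6)*pi

Answer: defect(P1) = (-5/6)*pi
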